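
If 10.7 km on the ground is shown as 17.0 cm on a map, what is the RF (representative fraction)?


ground = 10.7 km = 1070000 cm; RF denominator = ground / map = 1070000 / 17.0 ≈ 62941; RF = 1:62941

1:62941


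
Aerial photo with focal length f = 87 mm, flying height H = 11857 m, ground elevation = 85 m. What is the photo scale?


scale = f / (H - h) = 87 mm / 11772 m = 87 / 11772000 = 1:135310

1:135310


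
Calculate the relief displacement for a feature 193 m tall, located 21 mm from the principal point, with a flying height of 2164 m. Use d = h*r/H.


d = h * r / H = 193 * 21 / 2164 = 1.87 mm

1.87 mm


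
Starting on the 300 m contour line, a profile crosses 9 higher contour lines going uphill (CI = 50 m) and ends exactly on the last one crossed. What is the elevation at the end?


elevation = 300 + 9 * 50 = 750 m

750 m


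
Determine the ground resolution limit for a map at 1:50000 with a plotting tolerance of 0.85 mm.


ground = 0.85 mm * 50000 / 1000 = 42.5 m

42.5 m


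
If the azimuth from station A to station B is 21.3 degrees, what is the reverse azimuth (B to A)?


back azimuth = (21.3 + 180) mod 360 = 201.3 degrees

201.3 degrees


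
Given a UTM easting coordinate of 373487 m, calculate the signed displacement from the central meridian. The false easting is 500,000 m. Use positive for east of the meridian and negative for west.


displacement = 373487 - 500000 = -126513 m

-126513 m


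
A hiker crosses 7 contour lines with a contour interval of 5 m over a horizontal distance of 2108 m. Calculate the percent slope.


elevation change = 7 * 5 = 35 m
slope = 35 / 2108 * 100 = 1.7%

1.7%


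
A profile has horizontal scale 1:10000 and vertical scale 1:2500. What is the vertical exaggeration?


VE = horizontal_scale / vertical_scale = 10000 / 2500 = 4.0

4.0x


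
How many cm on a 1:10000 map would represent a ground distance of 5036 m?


map_cm = 5036 * 100 / 10000 = 50.36 cm

50.36 cm


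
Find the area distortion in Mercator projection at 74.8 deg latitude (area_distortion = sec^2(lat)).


area_distortion = 1/cos^2(74.8) = 14.547

14.547


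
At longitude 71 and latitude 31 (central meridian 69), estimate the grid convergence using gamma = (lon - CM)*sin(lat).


gamma = (71 - 69) * sin(31) = 2 * 0.515038 = 1.03 degrees

1.03 degrees


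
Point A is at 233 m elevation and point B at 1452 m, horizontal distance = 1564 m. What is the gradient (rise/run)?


gradient = (1452 - 233) / 1564 = 1219 / 1564 = 0.7794

0.7794


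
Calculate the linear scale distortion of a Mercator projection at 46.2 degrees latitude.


SF = 1 / cos(46.2) = 1 / 0.692143 = 1.445

1.445


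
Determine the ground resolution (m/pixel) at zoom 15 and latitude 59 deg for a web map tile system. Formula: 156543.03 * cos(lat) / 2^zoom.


res = 156543.03 * cos(59) / 2^15 = 156543.03 * 0.51503807 / 32768 = 2.46 m/pixel

2.46 m/pixel


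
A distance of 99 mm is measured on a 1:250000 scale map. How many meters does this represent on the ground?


ground = 99 mm * 250000 / 1000 = 24750.0 m

24750.0 m


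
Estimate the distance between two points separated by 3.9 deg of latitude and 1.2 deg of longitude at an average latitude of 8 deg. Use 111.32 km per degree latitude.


dlat_km = 3.9 * 111.32 = 434.148
dlon_km = 1.2 * 111.32 * cos(8) ≈ 132.284
dist = sqrt(434.148^2 + 132.284^2) ≈ 453.9 km

453.9 km


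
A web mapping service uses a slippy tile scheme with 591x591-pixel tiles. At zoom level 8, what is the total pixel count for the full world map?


tiles per axis = 2^8 = 256
total tiles = 256^2 = 65536
pixels per axis = 256 * 591 = 151296
total pixels = 151296^2 = 22890479616

22890479616 pixels


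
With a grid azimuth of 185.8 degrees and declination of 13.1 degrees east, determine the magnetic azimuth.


magnetic azimuth = grid azimuth - declination (east +ve)
mag_az = 185.8 - 13.1 = 172.7 degrees

172.7 degrees


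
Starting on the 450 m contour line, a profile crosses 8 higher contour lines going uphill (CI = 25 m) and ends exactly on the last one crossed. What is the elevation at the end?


elevation = 450 + 8 * 25 = 650 m

650 m


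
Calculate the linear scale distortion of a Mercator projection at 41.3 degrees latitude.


SF = 1 / cos(41.3) = 1 / 0.751264 = 1.331

1.331


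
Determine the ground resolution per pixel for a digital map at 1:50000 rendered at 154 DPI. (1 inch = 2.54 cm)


pixel_cm = 2.54 / 154 ≈ 0.016494 cm
ground = pixel_cm * 50000 / 100 = 2.54 * 50000 / (154 * 100) = 127000 / 15400 ≈ 8.25 m

8.25 m


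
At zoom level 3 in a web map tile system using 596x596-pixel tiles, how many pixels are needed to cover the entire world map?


tiles per axis = 2^3 = 8
total tiles = 8^2 = 64
pixels per axis = 8 * 596 = 4768
total pixels = 4768^2 = 22733824

22733824 pixels


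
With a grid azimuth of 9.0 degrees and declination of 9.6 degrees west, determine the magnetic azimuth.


magnetic azimuth = grid azimuth - declination (east +ve)
mag_az = 9.0 - -9.6 = 18.6 degrees

18.6 degrees


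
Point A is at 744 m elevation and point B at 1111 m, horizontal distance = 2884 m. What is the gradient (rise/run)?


gradient = (1111 - 744) / 2884 = 367 / 2884 = 0.1273

0.1273


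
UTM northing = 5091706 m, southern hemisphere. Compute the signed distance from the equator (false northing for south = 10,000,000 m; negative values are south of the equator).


For southern: actual = 5091706 - 10000000 = -4908294 m

-4908294 m


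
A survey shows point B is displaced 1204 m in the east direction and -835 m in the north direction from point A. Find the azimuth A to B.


az = atan2(1204, -835) = 124.7 deg
adjusted to 0-360: 124.7 degrees

124.7 degrees


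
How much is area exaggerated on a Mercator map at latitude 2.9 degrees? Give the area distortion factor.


area_distortion = 1/cos^2(2.9) = 1.003

1.003


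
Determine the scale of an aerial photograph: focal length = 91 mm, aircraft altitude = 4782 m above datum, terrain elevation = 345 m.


scale = f / (H - h) = 91 mm / 4437 m = 91 / 4437000 = 1:48758

1:48758


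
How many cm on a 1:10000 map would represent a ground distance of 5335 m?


map_cm = 5335 * 100 / 10000 = 53.35 cm

53.35 cm


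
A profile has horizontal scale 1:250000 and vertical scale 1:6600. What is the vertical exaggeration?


VE = horizontal_scale / vertical_scale = 250000 / 6600 ≈ 37.9

37.9x


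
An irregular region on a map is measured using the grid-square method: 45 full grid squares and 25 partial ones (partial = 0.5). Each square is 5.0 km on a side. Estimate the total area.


effective squares = 45 + 25 * 0.5 = 57.5
area = 57.5 * 25.0 = 1437.5 km^2

1437.5 km^2


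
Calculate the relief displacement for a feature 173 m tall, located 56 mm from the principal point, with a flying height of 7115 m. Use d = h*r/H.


d = h * r / H = 173 * 56 / 7115 = 1.36 mm

1.36 mm


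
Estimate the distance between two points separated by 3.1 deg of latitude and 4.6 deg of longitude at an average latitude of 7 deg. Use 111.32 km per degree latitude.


dlat_km = 3.1 * 111.32 = 345.092
dlon_km = 4.6 * 111.32 * cos(7) ≈ 508.255
dist = sqrt(345.092^2 + 508.255^2) ≈ 614.3 km

614.3 km


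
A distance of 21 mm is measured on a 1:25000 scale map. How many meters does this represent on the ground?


ground = 21 mm * 25000 / 1000 = 525.0 m

525.0 m


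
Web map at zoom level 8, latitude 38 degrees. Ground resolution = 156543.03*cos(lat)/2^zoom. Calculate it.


res = 156543.03 * cos(38) / 2^8 = 156543.03 * 0.78801075 / 256 = 481.87 m/pixel

481.87 m/pixel


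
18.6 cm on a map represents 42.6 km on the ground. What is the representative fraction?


ground = 42.6 km = 4260000 cm; RF denominator = ground / map = 4260000 / 18.6 ≈ 229032; RF = 1:229032

1:229032


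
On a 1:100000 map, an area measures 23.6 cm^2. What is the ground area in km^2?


ground_area = 23.6 * (100000/100)^2 = 23600000.0 m^2 = 23.6 km^2

23.6 km^2


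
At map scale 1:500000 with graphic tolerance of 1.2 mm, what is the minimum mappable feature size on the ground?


ground = 1.2 mm * 500000 / 1000 = 600.0 m

600.0 m


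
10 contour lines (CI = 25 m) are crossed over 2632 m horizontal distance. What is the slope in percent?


elevation change = 10 * 25 = 250 m
slope = 250 / 2632 * 100 = 9.5%

9.5%


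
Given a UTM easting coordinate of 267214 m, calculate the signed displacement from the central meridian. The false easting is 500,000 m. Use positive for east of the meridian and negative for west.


displacement = 267214 - 500000 = -232786 m

-232786 m


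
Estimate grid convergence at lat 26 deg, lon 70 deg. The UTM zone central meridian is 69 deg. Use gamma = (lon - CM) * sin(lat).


gamma = (70 - 69) * sin(26) = 1 * 0.438371 = 0.438 degrees

0.438 degrees


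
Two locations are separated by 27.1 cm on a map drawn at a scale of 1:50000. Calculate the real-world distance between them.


ground = 27.1 cm * 50000 / 100 = 13550.0 m = 13.55 km

13.55 km


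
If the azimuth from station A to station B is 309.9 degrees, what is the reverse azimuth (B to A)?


back azimuth = (309.9 + 180) mod 360 = 129.9 degrees

129.9 degrees


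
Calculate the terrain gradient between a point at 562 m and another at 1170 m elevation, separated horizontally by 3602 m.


gradient = (1170 - 562) / 3602 = 608 / 3602 = 0.1688

0.1688


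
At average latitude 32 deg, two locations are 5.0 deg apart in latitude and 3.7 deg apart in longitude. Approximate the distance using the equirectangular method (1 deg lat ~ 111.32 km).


dlat_km = 5.0 * 111.32 = 556.6
dlon_km = 3.7 * 111.32 * cos(32) ≈ 349.297
dist = sqrt(556.6^2 + 349.297^2) ≈ 657.1 km

657.1 km


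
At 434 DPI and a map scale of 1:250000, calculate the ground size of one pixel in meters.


pixel_cm = 2.54 / 434 ≈ 0.005853 cm
ground = pixel_cm * 250000 / 100 = 2.54 * 250000 / (434 * 100) = 635000 / 43400 ≈ 14.63 m

14.63 m


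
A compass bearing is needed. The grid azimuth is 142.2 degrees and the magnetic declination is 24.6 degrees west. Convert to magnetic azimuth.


magnetic azimuth = grid azimuth - declination (east +ve)
mag_az = 142.2 - -24.6 = 166.8 degrees

166.8 degrees


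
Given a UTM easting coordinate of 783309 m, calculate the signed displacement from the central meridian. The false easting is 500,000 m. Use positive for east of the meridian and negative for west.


displacement = 783309 - 500000 = 283309 m

283309 m


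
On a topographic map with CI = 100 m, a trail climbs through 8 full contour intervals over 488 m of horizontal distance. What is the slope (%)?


elevation change = 8 * 100 = 800 m
slope = 800 / 488 * 100 = 163.9%

163.9%


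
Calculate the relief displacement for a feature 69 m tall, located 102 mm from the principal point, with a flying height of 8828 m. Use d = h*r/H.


d = h * r / H = 69 * 102 / 8828 = 0.8 mm

0.8 mm


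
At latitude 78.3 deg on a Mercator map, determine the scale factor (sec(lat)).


SF = 1 / cos(78.3) = 1 / 0.202787 = 4.931

4.931


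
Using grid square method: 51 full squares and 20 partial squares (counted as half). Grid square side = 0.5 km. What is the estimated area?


effective squares = 51 + 20 * 0.5 = 61.0
area = 61.0 * 0.25 = 15.25 km^2

15.25 km^2


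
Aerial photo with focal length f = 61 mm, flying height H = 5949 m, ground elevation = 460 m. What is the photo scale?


scale = f / (H - h) = 61 mm / 5489 m = 61 / 5489000 = 1:89984

1:89984


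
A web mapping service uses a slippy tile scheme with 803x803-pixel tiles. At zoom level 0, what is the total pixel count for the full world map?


tiles per axis = 2^0 = 1
total tiles = 1^2 = 1
pixels per axis = 1 * 803 = 803
total pixels = 803^2 = 644809

644809 pixels


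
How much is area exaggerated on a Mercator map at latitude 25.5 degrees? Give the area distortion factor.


area_distortion = 1/cos^2(25.5) = 1.228

1.228


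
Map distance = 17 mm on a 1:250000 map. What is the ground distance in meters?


ground = 17 mm * 250000 / 1000 = 4250.0 m

4250.0 m


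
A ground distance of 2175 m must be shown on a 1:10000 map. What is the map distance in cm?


map_cm = 2175 * 100 / 10000 = 21.75 cm

21.75 cm


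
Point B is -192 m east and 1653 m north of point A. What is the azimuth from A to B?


az = atan2(-192, 1653) = -6.6 deg
adjusted to 0-360: 353.4 degrees

353.4 degrees


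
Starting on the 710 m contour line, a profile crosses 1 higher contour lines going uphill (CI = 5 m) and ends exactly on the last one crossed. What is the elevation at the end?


elevation = 710 + 1 * 5 = 715 m

715 m


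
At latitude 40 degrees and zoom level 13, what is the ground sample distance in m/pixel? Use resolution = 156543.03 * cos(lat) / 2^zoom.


res = 156543.03 * cos(40) / 2^13 = 156543.03 * 0.76604444 / 8192 = 14.64 m/pixel

14.64 m/pixel


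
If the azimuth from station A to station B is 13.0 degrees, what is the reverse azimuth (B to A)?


back azimuth = (13.0 + 180) mod 360 = 193.0 degrees

193.0 degrees


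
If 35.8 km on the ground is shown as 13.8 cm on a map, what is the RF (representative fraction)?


ground = 35.8 km = 3580000 cm; RF denominator = ground / map = 3580000 / 13.8 ≈ 259420; RF = 1:259420

1:259420


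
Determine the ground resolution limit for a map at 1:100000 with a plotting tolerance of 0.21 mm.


ground = 0.21 mm * 100000 / 1000 = 21.0 m

21.0 m


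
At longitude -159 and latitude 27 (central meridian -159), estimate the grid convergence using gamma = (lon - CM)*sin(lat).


gamma = (-159 - -159) * sin(27) = 0 * 0.45399 = 0.0 degrees

0.0 degrees


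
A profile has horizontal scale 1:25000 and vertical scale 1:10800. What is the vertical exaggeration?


VE = horizontal_scale / vertical_scale = 25000 / 10800 ≈ 2.3

2.3x


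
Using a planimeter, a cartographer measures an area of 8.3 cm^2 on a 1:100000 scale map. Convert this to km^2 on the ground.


ground_area = 8.3 * (100000/100)^2 = 8300000.0 m^2 = 8.3 km^2

8.3 km^2


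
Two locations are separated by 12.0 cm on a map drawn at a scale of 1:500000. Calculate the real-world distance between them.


ground = 12.0 cm * 500000 / 100 = 60000.0 m = 60.0 km

60.0 km


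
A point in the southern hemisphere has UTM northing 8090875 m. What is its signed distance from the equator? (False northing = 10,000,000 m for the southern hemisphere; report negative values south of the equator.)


For southern: actual = 8090875 - 10000000 = -1909125 m

-1909125 m


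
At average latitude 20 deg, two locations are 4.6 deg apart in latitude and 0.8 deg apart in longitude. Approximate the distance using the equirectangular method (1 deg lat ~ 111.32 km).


dlat_km = 4.6 * 111.32 = 512.072
dlon_km = 0.8 * 111.32 * cos(20) ≈ 83.685
dist = sqrt(512.072^2 + 83.685^2) ≈ 518.9 km

518.9 km


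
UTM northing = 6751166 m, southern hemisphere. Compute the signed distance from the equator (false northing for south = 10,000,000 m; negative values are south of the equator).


For southern: actual = 6751166 - 10000000 = -3248834 m

-3248834 m


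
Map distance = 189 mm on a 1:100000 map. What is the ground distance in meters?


ground = 189 mm * 100000 / 1000 = 18900.0 m

18900.0 m


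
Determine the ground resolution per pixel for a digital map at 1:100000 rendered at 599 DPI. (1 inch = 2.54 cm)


pixel_cm = 2.54 / 599 ≈ 0.00424 cm
ground = pixel_cm * 100000 / 100 = 2.54 * 100000 / (599 * 100) = 254000 / 59900 ≈ 4.24 m

4.24 m


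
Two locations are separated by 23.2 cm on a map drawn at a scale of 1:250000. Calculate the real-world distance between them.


ground = 23.2 cm * 250000 / 100 = 58000.0 m = 58.0 km

58.0 km


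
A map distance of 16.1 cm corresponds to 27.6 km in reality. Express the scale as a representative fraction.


ground = 27.6 km = 2760000 cm; RF denominator = ground / map = 2760000 / 16.1 ≈ 171429; RF = 1:171429

1:171429


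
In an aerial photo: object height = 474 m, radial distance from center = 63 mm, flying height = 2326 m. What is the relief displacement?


d = h * r / H = 474 * 63 / 2326 = 12.84 mm

12.84 mm


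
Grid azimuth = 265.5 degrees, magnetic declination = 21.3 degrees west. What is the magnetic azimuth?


magnetic azimuth = grid azimuth - declination (east +ve)
mag_az = 265.5 - -21.3 = 286.8 degrees

286.8 degrees


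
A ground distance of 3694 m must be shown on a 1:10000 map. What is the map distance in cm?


map_cm = 3694 * 100 / 10000 = 36.94 cm

36.94 cm


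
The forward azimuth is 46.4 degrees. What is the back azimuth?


back azimuth = (46.4 + 180) mod 360 = 226.4 degrees

226.4 degrees


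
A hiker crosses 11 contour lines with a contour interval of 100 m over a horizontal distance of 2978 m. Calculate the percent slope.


elevation change = 11 * 100 = 1100 m
slope = 1100 / 2978 * 100 = 36.9%

36.9%


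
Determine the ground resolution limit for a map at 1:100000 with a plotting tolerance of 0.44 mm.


ground = 0.44 mm * 100000 / 1000 = 44.0 m

44.0 m


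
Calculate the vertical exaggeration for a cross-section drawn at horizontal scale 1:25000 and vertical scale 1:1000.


VE = horizontal_scale / vertical_scale = 25000 / 1000 = 25.0

25.0x


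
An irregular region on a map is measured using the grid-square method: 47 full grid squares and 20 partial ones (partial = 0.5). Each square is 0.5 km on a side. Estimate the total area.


effective squares = 47 + 20 * 0.5 = 57.0
area = 57.0 * 0.25 = 14.25 km^2

14.25 km^2


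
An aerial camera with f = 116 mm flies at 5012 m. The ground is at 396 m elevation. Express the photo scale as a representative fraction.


scale = f / (H - h) = 116 mm / 4616 m = 116 / 4616000 = 1:39793

1:39793


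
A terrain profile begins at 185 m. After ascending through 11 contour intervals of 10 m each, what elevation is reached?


elevation = 185 + 11 * 10 = 295 m

295 m


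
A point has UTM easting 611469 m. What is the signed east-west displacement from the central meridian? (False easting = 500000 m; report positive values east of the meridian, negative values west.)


displacement = 611469 - 500000 = 111469 m

111469 m


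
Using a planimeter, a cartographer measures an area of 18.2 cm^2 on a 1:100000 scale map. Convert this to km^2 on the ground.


ground_area = 18.2 * (100000/100)^2 = 18200000.0 m^2 = 18.2 km^2

18.2 km^2


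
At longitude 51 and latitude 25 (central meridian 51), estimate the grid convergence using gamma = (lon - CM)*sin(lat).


gamma = (51 - 51) * sin(25) = 0 * 0.422618 = 0.0 degrees

0.0 degrees


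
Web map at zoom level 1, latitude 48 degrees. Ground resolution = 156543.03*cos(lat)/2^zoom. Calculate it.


res = 156543.03 * cos(48) / 2^1 = 156543.03 * 0.66913061 / 2 = 52373.87 m/pixel

52373.87 m/pixel


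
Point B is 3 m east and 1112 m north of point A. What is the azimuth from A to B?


az = atan2(3, 1112) = 0.2 deg
adjusted to 0-360: 0.2 degrees

0.2 degrees


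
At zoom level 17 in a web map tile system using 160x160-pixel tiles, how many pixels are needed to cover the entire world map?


tiles per axis = 2^17 = 131072
total tiles = 131072^2 = 17179869184
pixels per axis = 131072 * 160 = 20971520
total pixels = 20971520^2 = 439804651110400

439804651110400 pixels


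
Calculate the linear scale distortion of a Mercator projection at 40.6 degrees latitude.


SF = 1 / cos(40.6) = 1 / 0.759271 = 1.317

1.317


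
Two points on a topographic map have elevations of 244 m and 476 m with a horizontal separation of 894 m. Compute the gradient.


gradient = (476 - 244) / 894 = 232 / 894 = 0.2595

0.2595


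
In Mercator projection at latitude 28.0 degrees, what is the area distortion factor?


area_distortion = 1/cos^2(28.0) = 1.283

1.283


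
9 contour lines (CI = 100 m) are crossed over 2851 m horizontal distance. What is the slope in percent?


elevation change = 9 * 100 = 900 m
slope = 900 / 2851 * 100 = 31.6%

31.6%


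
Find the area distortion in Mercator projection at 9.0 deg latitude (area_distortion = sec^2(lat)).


area_distortion = 1/cos^2(9.0) = 1.025

1.025


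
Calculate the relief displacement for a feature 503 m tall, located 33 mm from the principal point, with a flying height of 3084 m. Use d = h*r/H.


d = h * r / H = 503 * 33 / 3084 = 5.38 mm

5.38 mm


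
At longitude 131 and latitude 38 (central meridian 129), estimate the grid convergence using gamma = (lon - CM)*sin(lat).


gamma = (131 - 129) * sin(38) = 2 * 0.615661 = 1.231 degrees

1.231 degrees


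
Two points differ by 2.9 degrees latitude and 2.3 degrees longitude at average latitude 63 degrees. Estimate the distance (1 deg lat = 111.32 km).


dlat_km = 2.9 * 111.32 = 322.828
dlon_km = 2.3 * 111.32 * cos(63) ≈ 116.238
dist = sqrt(322.828^2 + 116.238^2) ≈ 343.1 km

343.1 km


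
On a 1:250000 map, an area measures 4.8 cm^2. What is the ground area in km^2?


ground_area = 4.8 * (250000/100)^2 = 30000000.0 m^2 = 30.0 km^2

30.0 km^2


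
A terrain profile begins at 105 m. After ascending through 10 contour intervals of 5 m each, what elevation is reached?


elevation = 105 + 10 * 5 = 155 m

155 m


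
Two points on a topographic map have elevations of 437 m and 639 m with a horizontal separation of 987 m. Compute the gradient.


gradient = (639 - 437) / 987 = 202 / 987 = 0.2047

0.2047


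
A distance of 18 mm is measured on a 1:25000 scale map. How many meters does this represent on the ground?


ground = 18 mm * 25000 / 1000 = 450.0 m

450.0 m


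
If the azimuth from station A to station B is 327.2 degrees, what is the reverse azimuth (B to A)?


back azimuth = (327.2 + 180) mod 360 = 147.2 degrees

147.2 degrees


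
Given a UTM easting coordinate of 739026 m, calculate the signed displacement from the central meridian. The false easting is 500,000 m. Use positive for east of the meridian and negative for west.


displacement = 739026 - 500000 = 239026 m

239026 m


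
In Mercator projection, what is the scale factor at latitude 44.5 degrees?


SF = 1 / cos(44.5) = 1 / 0.71325 = 1.402

1.402


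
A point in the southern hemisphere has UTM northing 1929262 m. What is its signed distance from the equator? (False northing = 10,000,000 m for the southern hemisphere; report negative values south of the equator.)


For southern: actual = 1929262 - 10000000 = -8070738 m

-8070738 m


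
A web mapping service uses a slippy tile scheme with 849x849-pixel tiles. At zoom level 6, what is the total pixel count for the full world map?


tiles per axis = 2^6 = 64
total tiles = 64^2 = 4096
pixels per axis = 64 * 849 = 54336
total pixels = 54336^2 = 2952400896

2952400896 pixels


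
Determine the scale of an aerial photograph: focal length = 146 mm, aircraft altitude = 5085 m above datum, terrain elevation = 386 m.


scale = f / (H - h) = 146 mm / 4699 m = 146 / 4699000 = 1:32185

1:32185


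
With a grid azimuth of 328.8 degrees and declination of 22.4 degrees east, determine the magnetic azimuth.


magnetic azimuth = grid azimuth - declination (east +ve)
mag_az = 328.8 - 22.4 = 306.4 degrees

306.4 degrees


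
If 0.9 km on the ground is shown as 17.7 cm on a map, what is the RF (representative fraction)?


ground = 0.9 km = 90000 cm; RF denominator = ground / map = 90000 / 17.7 ≈ 5085; RF = 1:5085

1:5085


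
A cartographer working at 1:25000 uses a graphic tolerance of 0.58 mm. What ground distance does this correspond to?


ground = 0.58 mm * 25000 / 1000 = 14.5 m

14.5 m


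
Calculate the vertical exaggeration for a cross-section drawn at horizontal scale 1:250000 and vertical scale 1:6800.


VE = horizontal_scale / vertical_scale = 250000 / 6800 ≈ 36.8

36.8x


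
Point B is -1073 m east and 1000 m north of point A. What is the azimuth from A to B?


az = atan2(-1073, 1000) = -47.0 deg
adjusted to 0-360: 313.0 degrees

313.0 degrees


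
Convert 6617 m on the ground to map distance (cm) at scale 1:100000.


map_cm = 6617 * 100 / 100000 = 6.617 cm ≈ 6.62 cm

6.62 cm


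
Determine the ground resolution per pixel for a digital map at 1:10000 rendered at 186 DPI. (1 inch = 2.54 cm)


pixel_cm = 2.54 / 186 ≈ 0.013656 cm
ground = pixel_cm * 10000 / 100 = 2.54 * 10000 / (186 * 100) = 25400 / 18600 ≈ 1.37 m

1.37 m


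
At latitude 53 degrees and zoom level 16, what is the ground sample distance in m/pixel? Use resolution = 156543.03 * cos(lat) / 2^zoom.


res = 156543.03 * cos(53) / 2^16 = 156543.03 * 0.60181502 / 65536 = 1.44 m/pixel

1.44 m/pixel


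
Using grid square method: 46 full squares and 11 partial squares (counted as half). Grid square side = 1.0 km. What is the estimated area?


effective squares = 46 + 11 * 0.5 = 51.5
area = 51.5 * 1.0 = 51.5 km^2

51.5 km^2


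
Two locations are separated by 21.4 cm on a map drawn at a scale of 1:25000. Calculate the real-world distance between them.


ground = 21.4 cm * 25000 / 100 = 5350.0 m = 5.35 km

5.35 km


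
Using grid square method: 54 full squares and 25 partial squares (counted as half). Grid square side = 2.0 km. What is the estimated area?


effective squares = 54 + 25 * 0.5 = 66.5
area = 66.5 * 4.0 = 266.0 km^2

266.0 km^2


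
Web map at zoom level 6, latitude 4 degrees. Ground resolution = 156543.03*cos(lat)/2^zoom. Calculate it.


res = 156543.03 * cos(4) / 2^6 = 156543.03 * 0.99756405 / 64 = 2440.03 m/pixel

2440.03 m/pixel


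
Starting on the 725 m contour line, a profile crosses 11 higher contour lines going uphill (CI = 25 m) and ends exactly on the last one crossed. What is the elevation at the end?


elevation = 725 + 11 * 25 = 1000 m

1000 m


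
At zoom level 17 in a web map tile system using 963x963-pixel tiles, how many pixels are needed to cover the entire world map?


tiles per axis = 2^17 = 131072
total tiles = 131072^2 = 17179869184
pixels per axis = 131072 * 963 = 126222336
total pixels = 126222336^2 = 15932078105296896

15932078105296896 pixels


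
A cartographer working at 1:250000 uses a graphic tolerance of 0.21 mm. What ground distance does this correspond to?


ground = 0.21 mm * 250000 / 1000 = 52.5 m

52.5 m


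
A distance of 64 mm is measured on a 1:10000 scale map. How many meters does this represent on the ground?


ground = 64 mm * 10000 / 1000 = 640.0 m

640.0 m


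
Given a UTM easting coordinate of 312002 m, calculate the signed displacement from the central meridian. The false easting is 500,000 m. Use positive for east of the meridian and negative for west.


displacement = 312002 - 500000 = -187998 m

-187998 m


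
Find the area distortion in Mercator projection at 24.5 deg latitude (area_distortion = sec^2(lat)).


area_distortion = 1/cos^2(24.5) = 1.208

1.208


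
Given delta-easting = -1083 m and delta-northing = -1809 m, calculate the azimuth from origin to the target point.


az = atan2(-1083, -1809) = -149.1 deg
adjusted to 0-360: 210.9 degrees

210.9 degrees


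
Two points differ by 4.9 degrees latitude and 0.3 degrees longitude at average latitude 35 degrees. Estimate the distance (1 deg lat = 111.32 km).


dlat_km = 4.9 * 111.32 = 545.468
dlon_km = 0.3 * 111.32 * cos(35) ≈ 27.356
dist = sqrt(545.468^2 + 27.356^2) ≈ 546.2 km

546.2 km


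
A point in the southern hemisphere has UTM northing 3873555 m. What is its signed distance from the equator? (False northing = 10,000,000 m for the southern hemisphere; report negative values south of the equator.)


For southern: actual = 3873555 - 10000000 = -6126445 m

-6126445 m


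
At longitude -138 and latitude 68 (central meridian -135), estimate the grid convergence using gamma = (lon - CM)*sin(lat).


gamma = (-138 - -135) * sin(68) = -3 * 0.927184 = -2.782 degrees

-2.782 degrees


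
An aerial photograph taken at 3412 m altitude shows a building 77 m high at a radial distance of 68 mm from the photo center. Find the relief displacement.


d = h * r / H = 77 * 68 / 3412 = 1.53 mm

1.53 mm


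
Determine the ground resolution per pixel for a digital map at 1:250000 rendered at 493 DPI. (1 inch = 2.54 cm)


pixel_cm = 2.54 / 493 ≈ 0.005152 cm
ground = pixel_cm * 250000 / 100 = 2.54 * 250000 / (493 * 100) = 635000 / 49300 ≈ 12.88 m

12.88 m


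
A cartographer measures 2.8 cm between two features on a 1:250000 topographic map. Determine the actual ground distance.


ground = 2.8 cm * 250000 / 100 = 7000.0 m = 7.0 km

7.0 km


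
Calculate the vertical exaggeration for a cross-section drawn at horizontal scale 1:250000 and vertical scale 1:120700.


VE = horizontal_scale / vertical_scale = 250000 / 120700 ≈ 2.1

2.1x


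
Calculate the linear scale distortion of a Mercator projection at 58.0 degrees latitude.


SF = 1 / cos(58.0) = 1 / 0.529919 = 1.887

1.887


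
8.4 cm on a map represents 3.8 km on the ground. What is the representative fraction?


ground = 3.8 km = 380000 cm; RF denominator = ground / map = 380000 / 8.4 ≈ 45238; RF = 1:45238

1:45238


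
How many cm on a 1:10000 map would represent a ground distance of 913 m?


map_cm = 913 * 100 / 10000 = 9.13 cm

9.13 cm


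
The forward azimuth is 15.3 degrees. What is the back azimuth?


back azimuth = (15.3 + 180) mod 360 = 195.3 degrees

195.3 degrees


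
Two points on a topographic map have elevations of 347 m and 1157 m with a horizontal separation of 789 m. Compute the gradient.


gradient = (1157 - 347) / 789 = 810 / 789 = 1.0266

1.0266


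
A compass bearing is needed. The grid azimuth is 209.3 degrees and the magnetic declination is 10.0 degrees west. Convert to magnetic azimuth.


magnetic azimuth = grid azimuth - declination (east +ve)
mag_az = 209.3 - -10.0 = 219.3 degrees

219.3 degrees


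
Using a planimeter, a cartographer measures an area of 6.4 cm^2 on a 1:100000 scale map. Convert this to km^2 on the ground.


ground_area = 6.4 * (100000/100)^2 = 6400000.0 m^2 = 6.4 km^2

6.4 km^2


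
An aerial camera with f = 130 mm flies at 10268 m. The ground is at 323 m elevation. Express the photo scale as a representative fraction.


scale = f / (H - h) = 130 mm / 9945 m = 130 / 9945000 = 1:76500

1:76500


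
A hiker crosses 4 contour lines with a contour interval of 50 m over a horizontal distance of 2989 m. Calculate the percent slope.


elevation change = 4 * 50 = 200 m
slope = 200 / 2989 * 100 = 6.7%

6.7%


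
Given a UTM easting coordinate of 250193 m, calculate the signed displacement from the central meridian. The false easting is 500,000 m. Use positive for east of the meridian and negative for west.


displacement = 250193 - 500000 = -249807 m

-249807 m


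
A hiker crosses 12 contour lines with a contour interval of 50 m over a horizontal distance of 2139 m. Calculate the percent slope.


elevation change = 12 * 50 = 600 m
slope = 600 / 2139 * 100 = 28.1%

28.1%


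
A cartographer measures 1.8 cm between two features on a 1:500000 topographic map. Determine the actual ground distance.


ground = 1.8 cm * 500000 / 100 = 9000.0 m = 9.0 km

9.0 km


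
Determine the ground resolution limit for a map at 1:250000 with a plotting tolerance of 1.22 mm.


ground = 1.22 mm * 250000 / 1000 = 305.0 m

305.0 m


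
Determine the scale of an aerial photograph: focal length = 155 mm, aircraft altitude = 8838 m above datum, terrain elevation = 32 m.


scale = f / (H - h) = 155 mm / 8806 m = 155 / 8806000 = 1:56813

1:56813


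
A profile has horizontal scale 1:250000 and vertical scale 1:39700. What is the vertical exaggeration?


VE = horizontal_scale / vertical_scale = 250000 / 39700 ≈ 6.3

6.3x


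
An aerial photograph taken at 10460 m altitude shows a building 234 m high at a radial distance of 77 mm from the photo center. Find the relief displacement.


d = h * r / H = 234 * 77 / 10460 = 1.72 mm

1.72 mm


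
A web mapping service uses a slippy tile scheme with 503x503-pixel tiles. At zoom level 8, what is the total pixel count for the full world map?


tiles per axis = 2^8 = 256
total tiles = 256^2 = 65536
pixels per axis = 256 * 503 = 128768
total pixels = 128768^2 = 16581197824

16581197824 pixels


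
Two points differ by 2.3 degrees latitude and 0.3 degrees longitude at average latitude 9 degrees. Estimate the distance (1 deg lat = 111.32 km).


dlat_km = 2.3 * 111.32 = 256.036
dlon_km = 0.3 * 111.32 * cos(9) ≈ 32.985
dist = sqrt(256.036^2 + 32.985^2) ≈ 258.2 km

258.2 km


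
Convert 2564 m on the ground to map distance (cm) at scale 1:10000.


map_cm = 2564 * 100 / 10000 = 25.64 cm

25.64 cm


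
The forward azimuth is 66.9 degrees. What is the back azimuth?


back azimuth = (66.9 + 180) mod 360 = 246.9 degrees

246.9 degrees


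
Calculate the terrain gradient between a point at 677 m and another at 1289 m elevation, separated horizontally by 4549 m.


gradient = (1289 - 677) / 4549 = 612 / 4549 = 0.1345

0.1345


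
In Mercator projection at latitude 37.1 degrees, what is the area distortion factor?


area_distortion = 1/cos^2(37.1) = 1.572

1.572


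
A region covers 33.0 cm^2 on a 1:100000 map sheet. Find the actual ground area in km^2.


ground_area = 33.0 * (100000/100)^2 = 33000000.0 m^2 = 33.0 km^2

33.0 km^2


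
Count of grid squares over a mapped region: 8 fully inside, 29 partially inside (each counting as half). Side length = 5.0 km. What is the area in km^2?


effective squares = 8 + 29 * 0.5 = 22.5
area = 22.5 * 25.0 = 562.5 km^2

562.5 km^2


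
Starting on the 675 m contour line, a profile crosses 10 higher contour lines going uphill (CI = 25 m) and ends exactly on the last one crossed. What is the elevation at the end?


elevation = 675 + 10 * 25 = 925 m

925 m


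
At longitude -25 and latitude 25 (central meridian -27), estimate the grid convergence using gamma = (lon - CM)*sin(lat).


gamma = (-25 - -27) * sin(25) = 2 * 0.422618 = 0.845 degrees

0.845 degrees


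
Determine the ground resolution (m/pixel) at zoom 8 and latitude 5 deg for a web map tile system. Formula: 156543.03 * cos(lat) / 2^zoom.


res = 156543.03 * cos(5) / 2^8 = 156543.03 * 0.9961947 / 256 = 609.17 m/pixel

609.17 m/pixel


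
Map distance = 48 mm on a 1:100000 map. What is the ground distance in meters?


ground = 48 mm * 100000 / 1000 = 4800.0 m

4800.0 m


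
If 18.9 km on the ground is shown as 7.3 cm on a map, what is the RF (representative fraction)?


ground = 18.9 km = 1890000 cm; RF denominator = ground / map = 1890000 / 7.3 ≈ 258904; RF = 1:258904

1:258904


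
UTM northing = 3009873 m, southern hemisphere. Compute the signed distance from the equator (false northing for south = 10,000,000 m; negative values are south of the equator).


For southern: actual = 3009873 - 10000000 = -6990127 m

-6990127 m


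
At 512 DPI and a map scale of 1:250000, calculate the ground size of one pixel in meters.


pixel_cm = 2.54 / 512 ≈ 0.004961 cm
ground = pixel_cm * 250000 / 100 = 2.54 * 250000 / (512 * 100) = 635000 / 51200 ≈ 12.4 m

12.4 m


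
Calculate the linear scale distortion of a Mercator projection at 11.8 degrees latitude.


SF = 1 / cos(11.8) = 1 / 0.978867 = 1.022

1.022


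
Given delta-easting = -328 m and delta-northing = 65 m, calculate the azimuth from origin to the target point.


az = atan2(-328, 65) = -78.8 deg
adjusted to 0-360: 281.2 degrees

281.2 degrees


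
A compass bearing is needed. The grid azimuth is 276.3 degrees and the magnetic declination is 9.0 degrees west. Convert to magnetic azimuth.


magnetic azimuth = grid azimuth - declination (east +ve)
mag_az = 276.3 - -9.0 = 285.3 degrees

285.3 degrees


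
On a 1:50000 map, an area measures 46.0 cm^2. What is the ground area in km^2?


ground_area = 46.0 * (50000/100)^2 = 11500000.0 m^2 = 11.5 km^2

11.5 km^2


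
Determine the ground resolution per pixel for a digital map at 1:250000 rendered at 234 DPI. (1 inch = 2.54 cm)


pixel_cm = 2.54 / 234 ≈ 0.010855 cm
ground = pixel_cm * 250000 / 100 = 2.54 * 250000 / (234 * 100) = 635000 / 23400 ≈ 27.14 m

27.14 m


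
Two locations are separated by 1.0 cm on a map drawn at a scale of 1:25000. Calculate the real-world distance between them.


ground = 1.0 cm * 25000 / 100 = 250.0 m

250.0 m


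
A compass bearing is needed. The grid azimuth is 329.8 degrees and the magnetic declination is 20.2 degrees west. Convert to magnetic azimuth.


magnetic azimuth = grid azimuth - declination (east +ve)
mag_az = 329.8 - -20.2 = 350.0 degrees

350.0 degrees


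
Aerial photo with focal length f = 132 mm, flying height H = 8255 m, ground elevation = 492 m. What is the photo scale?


scale = f / (H - h) = 132 mm / 7763 m = 132 / 7763000 = 1:58811

1:58811


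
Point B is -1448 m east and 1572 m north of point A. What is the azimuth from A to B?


az = atan2(-1448, 1572) = -42.6 deg
adjusted to 0-360: 317.4 degrees

317.4 degrees


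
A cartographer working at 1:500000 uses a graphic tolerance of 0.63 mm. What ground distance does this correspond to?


ground = 0.63 mm * 500000 / 1000 = 315.0 m

315.0 m


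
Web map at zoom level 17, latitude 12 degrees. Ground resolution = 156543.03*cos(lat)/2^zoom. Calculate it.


res = 156543.03 * cos(12) / 2^17 = 156543.03 * 0.9781476 / 131072 = 1.17 m/pixel

1.17 m/pixel


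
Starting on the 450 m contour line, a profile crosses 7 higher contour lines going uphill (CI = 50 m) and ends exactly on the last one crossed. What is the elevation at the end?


elevation = 450 + 7 * 50 = 800 m

800 m


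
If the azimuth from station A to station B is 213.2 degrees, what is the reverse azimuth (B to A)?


back azimuth = (213.2 + 180) mod 360 = 33.2 degrees

33.2 degrees


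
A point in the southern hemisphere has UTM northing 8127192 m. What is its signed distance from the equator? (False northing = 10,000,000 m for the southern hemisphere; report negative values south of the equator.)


For southern: actual = 8127192 - 10000000 = -1872808 m

-1872808 m


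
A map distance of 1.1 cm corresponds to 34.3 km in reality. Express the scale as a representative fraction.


ground = 34.3 km = 3430000 cm; RF denominator = ground / map = 3430000 / 1.1 ≈ 3118182; RF = 1:3118182

1:3118182


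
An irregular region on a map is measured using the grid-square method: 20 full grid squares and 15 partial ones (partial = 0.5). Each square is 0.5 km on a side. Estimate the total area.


effective squares = 20 + 15 * 0.5 = 27.5
area = 27.5 * 0.25 = 6.875 km^2

6.875 km^2


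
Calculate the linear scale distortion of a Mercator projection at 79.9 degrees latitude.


SF = 1 / cos(79.9) = 1 / 0.175367 = 5.702

5.702


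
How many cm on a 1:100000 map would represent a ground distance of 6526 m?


map_cm = 6526 * 100 / 100000 = 6.526 cm ≈ 6.53 cm

6.53 cm


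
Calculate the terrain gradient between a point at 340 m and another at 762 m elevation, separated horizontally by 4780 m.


gradient = (762 - 340) / 4780 = 422 / 4780 = 0.0883

0.0883


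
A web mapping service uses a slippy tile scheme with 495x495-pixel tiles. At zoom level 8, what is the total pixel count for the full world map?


tiles per axis = 2^8 = 256
total tiles = 256^2 = 65536
pixels per axis = 256 * 495 = 126720
total pixels = 126720^2 = 16057958400

16057958400 pixels
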